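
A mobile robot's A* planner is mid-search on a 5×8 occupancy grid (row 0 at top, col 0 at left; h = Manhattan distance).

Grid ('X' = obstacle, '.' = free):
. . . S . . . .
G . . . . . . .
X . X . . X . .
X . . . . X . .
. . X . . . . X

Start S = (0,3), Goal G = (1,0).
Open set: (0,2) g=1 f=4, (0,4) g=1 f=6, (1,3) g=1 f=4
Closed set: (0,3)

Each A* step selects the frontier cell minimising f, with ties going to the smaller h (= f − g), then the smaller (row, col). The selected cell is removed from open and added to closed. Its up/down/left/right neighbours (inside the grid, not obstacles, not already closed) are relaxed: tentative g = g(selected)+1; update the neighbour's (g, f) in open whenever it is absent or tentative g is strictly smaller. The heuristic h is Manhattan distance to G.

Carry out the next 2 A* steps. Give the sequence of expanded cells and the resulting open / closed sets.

order=[(0,2) → (0,1)]; open=[(0,0) g=3 f=4, (0,4) g=1 f=6, (1,1) g=3 f=4, (1,2) g=2 f=4, (1,3) g=1 f=4]; closed=[(0,1), (0,2), (0,3)]

step 1: expand (0,2) (f=4, h=3) → closed; open now [(0,1) g=2 f=4, (0,4) g=1 f=6, (1,2) g=2 f=4, (1,3) g=1 f=4]
step 2: expand (0,1) (f=4, h=2) → closed; open now [(0,0) g=3 f=4, (0,4) g=1 f=6, (1,1) g=3 f=4, (1,2) g=2 f=4, (1,3) g=1 f=4]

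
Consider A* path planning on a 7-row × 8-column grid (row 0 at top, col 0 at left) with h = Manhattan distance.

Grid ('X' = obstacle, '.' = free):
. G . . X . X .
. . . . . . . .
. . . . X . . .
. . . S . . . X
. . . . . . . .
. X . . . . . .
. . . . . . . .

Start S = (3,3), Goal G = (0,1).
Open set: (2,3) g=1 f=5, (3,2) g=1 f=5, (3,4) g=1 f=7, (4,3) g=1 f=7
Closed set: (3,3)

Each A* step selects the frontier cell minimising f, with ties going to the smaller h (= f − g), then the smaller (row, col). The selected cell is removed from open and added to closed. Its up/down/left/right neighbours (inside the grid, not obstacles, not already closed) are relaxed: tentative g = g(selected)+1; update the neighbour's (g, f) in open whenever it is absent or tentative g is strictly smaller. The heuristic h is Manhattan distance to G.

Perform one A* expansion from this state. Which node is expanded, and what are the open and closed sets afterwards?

step 1: expand (2,3) (f=5, h=4) → closed; open now [(1,3) g=2 f=5, (2,2) g=2 f=5, (3,2) g=1 f=5, (3,4) g=1 f=7, (4,3) g=1 f=7]

expanded=(2,3); open=[(1,3) g=2 f=5, (2,2) g=2 f=5, (3,2) g=1 f=5, (3,4) g=1 f=7, (4,3) g=1 f=7]; closed=[(2,3), (3,3)]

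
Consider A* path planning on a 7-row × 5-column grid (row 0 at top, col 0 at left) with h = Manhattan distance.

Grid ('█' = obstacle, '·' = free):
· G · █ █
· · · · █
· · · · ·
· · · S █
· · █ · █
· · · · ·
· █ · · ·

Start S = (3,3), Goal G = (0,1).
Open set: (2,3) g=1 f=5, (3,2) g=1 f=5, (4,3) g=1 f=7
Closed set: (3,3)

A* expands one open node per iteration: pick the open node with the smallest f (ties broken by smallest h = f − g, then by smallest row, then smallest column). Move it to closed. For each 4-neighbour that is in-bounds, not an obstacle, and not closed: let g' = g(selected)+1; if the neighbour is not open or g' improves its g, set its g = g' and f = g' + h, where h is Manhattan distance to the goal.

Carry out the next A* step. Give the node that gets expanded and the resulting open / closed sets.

expanded=(2,3); open=[(1,3) g=2 f=5, (2,2) g=2 f=5, (2,4) g=2 f=7, (3,2) g=1 f=5, (4,3) g=1 f=7]; closed=[(2,3), (3,3)]

step 1: expand (2,3) (f=5, h=4) → closed; open now [(1,3) g=2 f=5, (2,2) g=2 f=5, (2,4) g=2 f=7, (3,2) g=1 f=5, (4,3) g=1 f=7]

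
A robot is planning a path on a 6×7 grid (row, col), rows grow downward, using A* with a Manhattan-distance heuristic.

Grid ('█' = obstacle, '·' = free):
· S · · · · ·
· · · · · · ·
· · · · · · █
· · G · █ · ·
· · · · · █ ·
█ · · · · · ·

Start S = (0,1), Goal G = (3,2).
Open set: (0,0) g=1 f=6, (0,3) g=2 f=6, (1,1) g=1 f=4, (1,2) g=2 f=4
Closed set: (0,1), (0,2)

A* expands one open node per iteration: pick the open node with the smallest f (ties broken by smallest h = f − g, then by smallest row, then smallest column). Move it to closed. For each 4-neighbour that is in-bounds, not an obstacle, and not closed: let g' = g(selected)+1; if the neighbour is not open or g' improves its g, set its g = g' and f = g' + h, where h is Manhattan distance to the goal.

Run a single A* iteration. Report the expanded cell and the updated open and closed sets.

expanded=(1,2); open=[(0,0) g=1 f=6, (0,3) g=2 f=6, (1,1) g=1 f=4, (1,3) g=3 f=6, (2,2) g=3 f=4]; closed=[(0,1), (0,2), (1,2)]

step 1: expand (1,2) (f=4, h=2) → closed; open now [(0,0) g=1 f=6, (0,3) g=2 f=6, (1,1) g=1 f=4, (1,3) g=3 f=6, (2,2) g=3 f=4]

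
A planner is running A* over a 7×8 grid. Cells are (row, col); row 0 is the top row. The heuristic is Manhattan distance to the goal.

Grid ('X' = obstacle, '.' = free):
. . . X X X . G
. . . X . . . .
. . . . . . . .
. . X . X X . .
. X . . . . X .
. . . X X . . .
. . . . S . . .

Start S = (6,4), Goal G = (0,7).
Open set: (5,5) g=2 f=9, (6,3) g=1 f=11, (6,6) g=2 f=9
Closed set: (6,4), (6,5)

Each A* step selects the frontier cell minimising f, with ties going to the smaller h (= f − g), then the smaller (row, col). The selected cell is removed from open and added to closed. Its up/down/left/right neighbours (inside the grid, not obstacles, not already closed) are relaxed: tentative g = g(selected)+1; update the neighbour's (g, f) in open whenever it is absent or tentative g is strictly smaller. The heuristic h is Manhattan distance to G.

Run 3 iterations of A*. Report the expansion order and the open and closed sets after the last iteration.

order=[(5,5) → (4,5) → (5,6)]; open=[(4,4) g=4 f=11, (5,7) g=4 f=9, (6,3) g=1 f=11, (6,6) g=2 f=9]; closed=[(4,5), (5,5), (5,6), (6,4), (6,5)]

step 1: expand (5,5) (f=9, h=7) → closed; open now [(4,5) g=3 f=9, (5,6) g=3 f=9, (6,3) g=1 f=11, (6,6) g=2 f=9]
step 2: expand (4,5) (f=9, h=6) → closed; open now [(4,4) g=4 f=11, (5,6) g=3 f=9, (6,3) g=1 f=11, (6,6) g=2 f=9]
step 3: expand (5,6) (f=9, h=6) → closed; open now [(4,4) g=4 f=11, (5,7) g=4 f=9, (6,3) g=1 f=11, (6,6) g=2 f=9]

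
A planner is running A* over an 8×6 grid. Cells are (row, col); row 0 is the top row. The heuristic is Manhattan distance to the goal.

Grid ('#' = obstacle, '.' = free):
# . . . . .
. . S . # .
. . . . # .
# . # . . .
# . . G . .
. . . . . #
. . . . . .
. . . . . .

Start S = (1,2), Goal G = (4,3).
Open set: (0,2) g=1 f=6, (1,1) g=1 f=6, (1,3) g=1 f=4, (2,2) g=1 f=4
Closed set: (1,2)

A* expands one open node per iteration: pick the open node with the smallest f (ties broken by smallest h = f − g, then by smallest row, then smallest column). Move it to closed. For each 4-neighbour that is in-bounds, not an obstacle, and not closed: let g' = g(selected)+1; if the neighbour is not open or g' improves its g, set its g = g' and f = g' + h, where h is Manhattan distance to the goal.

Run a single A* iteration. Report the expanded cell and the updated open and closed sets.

expanded=(1,3); open=[(0,2) g=1 f=6, (0,3) g=2 f=6, (1,1) g=1 f=6, (2,2) g=1 f=4, (2,3) g=2 f=4]; closed=[(1,2), (1,3)]

step 1: expand (1,3) (f=4, h=3) → closed; open now [(0,2) g=1 f=6, (0,3) g=2 f=6, (1,1) g=1 f=6, (2,2) g=1 f=4, (2,3) g=2 f=4]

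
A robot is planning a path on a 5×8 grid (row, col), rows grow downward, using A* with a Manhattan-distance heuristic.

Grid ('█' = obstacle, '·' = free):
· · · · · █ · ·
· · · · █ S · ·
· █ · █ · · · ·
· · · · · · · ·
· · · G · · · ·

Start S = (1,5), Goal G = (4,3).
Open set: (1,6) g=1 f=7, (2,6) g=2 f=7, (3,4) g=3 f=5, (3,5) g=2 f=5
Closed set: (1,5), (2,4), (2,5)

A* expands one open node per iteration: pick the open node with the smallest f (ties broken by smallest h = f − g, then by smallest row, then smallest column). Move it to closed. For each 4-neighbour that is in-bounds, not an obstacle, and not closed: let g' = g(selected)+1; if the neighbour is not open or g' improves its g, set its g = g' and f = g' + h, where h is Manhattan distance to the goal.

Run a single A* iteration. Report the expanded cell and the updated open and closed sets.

step 1: expand (3,4) (f=5, h=2) → closed; open now [(1,6) g=1 f=7, (2,6) g=2 f=7, (3,3) g=4 f=5, (3,5) g=2 f=5, (4,4) g=4 f=5]

expanded=(3,4); open=[(1,6) g=1 f=7, (2,6) g=2 f=7, (3,3) g=4 f=5, (3,5) g=2 f=5, (4,4) g=4 f=5]; closed=[(1,5), (2,4), (2,5), (3,4)]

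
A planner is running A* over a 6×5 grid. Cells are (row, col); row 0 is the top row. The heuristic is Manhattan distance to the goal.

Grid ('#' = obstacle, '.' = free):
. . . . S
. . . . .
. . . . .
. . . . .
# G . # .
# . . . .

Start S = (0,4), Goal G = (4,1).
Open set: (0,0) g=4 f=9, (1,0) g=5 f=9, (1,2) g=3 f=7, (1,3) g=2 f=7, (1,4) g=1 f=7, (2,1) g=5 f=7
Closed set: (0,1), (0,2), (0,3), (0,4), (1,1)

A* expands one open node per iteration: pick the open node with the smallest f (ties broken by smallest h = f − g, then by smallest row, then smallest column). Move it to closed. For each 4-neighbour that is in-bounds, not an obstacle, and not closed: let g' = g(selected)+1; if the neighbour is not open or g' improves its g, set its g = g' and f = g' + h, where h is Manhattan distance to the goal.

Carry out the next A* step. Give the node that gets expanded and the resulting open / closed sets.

expanded=(2,1); open=[(0,0) g=4 f=9, (1,0) g=5 f=9, (1,2) g=3 f=7, (1,3) g=2 f=7, (1,4) g=1 f=7, (2,0) g=6 f=9, (2,2) g=6 f=9, (3,1) g=6 f=7]; closed=[(0,1), (0,2), (0,3), (0,4), (1,1), (2,1)]

step 1: expand (2,1) (f=7, h=2) → closed; open now [(0,0) g=4 f=9, (1,0) g=5 f=9, (1,2) g=3 f=7, (1,3) g=2 f=7, (1,4) g=1 f=7, (2,0) g=6 f=9, (2,2) g=6 f=9, (3,1) g=6 f=7]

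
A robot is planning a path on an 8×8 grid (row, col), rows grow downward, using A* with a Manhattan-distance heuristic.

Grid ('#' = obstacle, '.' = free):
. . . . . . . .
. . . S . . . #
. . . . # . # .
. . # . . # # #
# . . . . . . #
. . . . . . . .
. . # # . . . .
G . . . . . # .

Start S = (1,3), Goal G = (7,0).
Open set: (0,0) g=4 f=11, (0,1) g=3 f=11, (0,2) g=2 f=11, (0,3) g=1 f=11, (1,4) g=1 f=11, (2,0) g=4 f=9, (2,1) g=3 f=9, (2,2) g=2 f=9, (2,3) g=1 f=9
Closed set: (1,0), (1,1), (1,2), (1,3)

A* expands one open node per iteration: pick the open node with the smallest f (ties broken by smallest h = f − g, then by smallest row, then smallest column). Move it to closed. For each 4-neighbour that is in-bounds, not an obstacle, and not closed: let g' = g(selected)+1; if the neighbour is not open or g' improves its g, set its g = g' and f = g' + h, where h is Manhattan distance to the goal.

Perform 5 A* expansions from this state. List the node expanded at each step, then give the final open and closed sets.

step 1: expand (2,0) (f=9, h=5) → closed; open now [(0,0) g=4 f=11, (0,1) g=3 f=11, (0,2) g=2 f=11, (0,3) g=1 f=11, (1,4) g=1 f=11, (2,1) g=3 f=9, (2,2) g=2 f=9, (2,3) g=1 f=9, (3,0) g=5 f=9]
step 2: expand (3,0) (f=9, h=4) → closed; open now [(0,0) g=4 f=11, (0,1) g=3 f=11, (0,2) g=2 f=11, (0,3) g=1 f=11, (1,4) g=1 f=11, (2,1) g=3 f=9, (2,2) g=2 f=9, (2,3) g=1 f=9, (3,1) g=6 f=11]
step 3: expand (2,1) (f=9, h=6) → closed; open now [(0,0) g=4 f=11, (0,1) g=3 f=11, (0,2) g=2 f=11, (0,3) g=1 f=11, (1,4) g=1 f=11, (2,2) g=2 f=9, (2,3) g=1 f=9, (3,1) g=4 f=9]
step 4: expand (3,1) (f=9, h=5) → closed; open now [(0,0) g=4 f=11, (0,1) g=3 f=11, (0,2) g=2 f=11, (0,3) g=1 f=11, (1,4) g=1 f=11, (2,2) g=2 f=9, (2,3) g=1 f=9, (4,1) g=5 f=9]
step 5: expand (4,1) (f=9, h=4) → closed; open now [(0,0) g=4 f=11, (0,1) g=3 f=11, (0,2) g=2 f=11, (0,3) g=1 f=11, (1,4) g=1 f=11, (2,2) g=2 f=9, (2,3) g=1 f=9, (4,2) g=6 f=11, (5,1) g=6 f=9]

order=[(2,0) → (3,0) → (2,1) → (3,1) → (4,1)]; open=[(0,0) g=4 f=11, (0,1) g=3 f=11, (0,2) g=2 f=11, (0,3) g=1 f=11, (1,4) g=1 f=11, (2,2) g=2 f=9, (2,3) g=1 f=9, (4,2) g=6 f=11, (5,1) g=6 f=9]; closed=[(1,0), (1,1), (1,2), (1,3), (2,0), (2,1), (3,0), (3,1), (4,1)]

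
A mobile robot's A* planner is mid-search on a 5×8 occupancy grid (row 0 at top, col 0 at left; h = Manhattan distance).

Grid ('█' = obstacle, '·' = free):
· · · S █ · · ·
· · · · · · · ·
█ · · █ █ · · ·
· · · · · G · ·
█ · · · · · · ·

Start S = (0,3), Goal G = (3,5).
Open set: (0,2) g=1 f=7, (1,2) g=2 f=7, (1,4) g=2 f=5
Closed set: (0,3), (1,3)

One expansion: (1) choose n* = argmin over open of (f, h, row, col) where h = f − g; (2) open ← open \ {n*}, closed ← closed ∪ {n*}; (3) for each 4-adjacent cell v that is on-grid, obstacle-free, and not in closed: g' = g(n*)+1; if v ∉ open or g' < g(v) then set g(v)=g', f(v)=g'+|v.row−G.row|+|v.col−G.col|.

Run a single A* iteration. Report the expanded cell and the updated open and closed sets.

step 1: expand (1,4) (f=5, h=3) → closed; open now [(0,2) g=1 f=7, (1,2) g=2 f=7, (1,5) g=3 f=5]

expanded=(1,4); open=[(0,2) g=1 f=7, (1,2) g=2 f=7, (1,5) g=3 f=5]; closed=[(0,3), (1,3), (1,4)]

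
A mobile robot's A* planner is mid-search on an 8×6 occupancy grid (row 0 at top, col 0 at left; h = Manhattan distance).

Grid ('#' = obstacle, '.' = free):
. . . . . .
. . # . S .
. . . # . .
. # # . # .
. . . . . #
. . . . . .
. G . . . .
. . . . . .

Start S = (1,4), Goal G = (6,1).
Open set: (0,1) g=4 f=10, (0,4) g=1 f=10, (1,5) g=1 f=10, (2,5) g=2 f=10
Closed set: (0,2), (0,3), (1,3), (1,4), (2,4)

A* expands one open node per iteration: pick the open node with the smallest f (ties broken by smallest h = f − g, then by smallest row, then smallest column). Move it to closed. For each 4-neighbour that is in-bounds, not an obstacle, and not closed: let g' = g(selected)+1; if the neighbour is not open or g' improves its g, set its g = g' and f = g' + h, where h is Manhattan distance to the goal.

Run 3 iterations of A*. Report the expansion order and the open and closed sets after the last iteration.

step 1: expand (0,1) (f=10, h=6) → closed; open now [(0,0) g=5 f=12, (0,4) g=1 f=10, (1,1) g=5 f=10, (1,5) g=1 f=10, (2,5) g=2 f=10]
step 2: expand (1,1) (f=10, h=5) → closed; open now [(0,0) g=5 f=12, (0,4) g=1 f=10, (1,0) g=6 f=12, (1,5) g=1 f=10, (2,1) g=6 f=10, (2,5) g=2 f=10]
step 3: expand (2,1) (f=10, h=4) → closed; open now [(0,0) g=5 f=12, (0,4) g=1 f=10, (1,0) g=6 f=12, (1,5) g=1 f=10, (2,0) g=7 f=12, (2,2) g=7 f=12, (2,5) g=2 f=10]

order=[(0,1) → (1,1) → (2,1)]; open=[(0,0) g=5 f=12, (0,4) g=1 f=10, (1,0) g=6 f=12, (1,5) g=1 f=10, (2,0) g=7 f=12, (2,2) g=7 f=12, (2,5) g=2 f=10]; closed=[(0,1), (0,2), (0,3), (1,1), (1,3), (1,4), (2,1), (2,4)]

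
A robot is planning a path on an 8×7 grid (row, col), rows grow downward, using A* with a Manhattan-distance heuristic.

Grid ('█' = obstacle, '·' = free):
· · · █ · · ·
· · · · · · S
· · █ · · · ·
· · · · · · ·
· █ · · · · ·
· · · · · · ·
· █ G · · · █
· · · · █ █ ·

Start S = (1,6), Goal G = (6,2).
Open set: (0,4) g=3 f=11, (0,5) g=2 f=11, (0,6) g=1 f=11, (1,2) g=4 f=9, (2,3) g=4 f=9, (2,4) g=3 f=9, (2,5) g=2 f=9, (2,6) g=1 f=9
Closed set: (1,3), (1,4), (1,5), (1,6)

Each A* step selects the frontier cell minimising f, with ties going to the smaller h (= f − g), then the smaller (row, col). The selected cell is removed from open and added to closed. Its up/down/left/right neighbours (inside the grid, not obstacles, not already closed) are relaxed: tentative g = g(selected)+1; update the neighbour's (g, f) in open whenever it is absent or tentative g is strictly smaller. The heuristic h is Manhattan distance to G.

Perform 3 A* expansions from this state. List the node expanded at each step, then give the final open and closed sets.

step 1: expand (1,2) (f=9, h=5) → closed; open now [(0,2) g=5 f=11, (0,4) g=3 f=11, (0,5) g=2 f=11, (0,6) g=1 f=11, (1,1) g=5 f=11, (2,3) g=4 f=9, (2,4) g=3 f=9, (2,5) g=2 f=9, (2,6) g=1 f=9]
step 2: expand (2,3) (f=9, h=5) → closed; open now [(0,2) g=5 f=11, (0,4) g=3 f=11, (0,5) g=2 f=11, (0,6) g=1 f=11, (1,1) g=5 f=11, (2,4) g=3 f=9, (2,5) g=2 f=9, (2,6) g=1 f=9, (3,3) g=5 f=9]
step 3: expand (3,3) (f=9, h=4) → closed; open now [(0,2) g=5 f=11, (0,4) g=3 f=11, (0,5) g=2 f=11, (0,6) g=1 f=11, (1,1) g=5 f=11, (2,4) g=3 f=9, (2,5) g=2 f=9, (2,6) g=1 f=9, (3,2) g=6 f=9, (3,4) g=6 f=11, (4,3) g=6 f=9]

order=[(1,2) → (2,3) → (3,3)]; open=[(0,2) g=5 f=11, (0,4) g=3 f=11, (0,5) g=2 f=11, (0,6) g=1 f=11, (1,1) g=5 f=11, (2,4) g=3 f=9, (2,5) g=2 f=9, (2,6) g=1 f=9, (3,2) g=6 f=9, (3,4) g=6 f=11, (4,3) g=6 f=9]; closed=[(1,2), (1,3), (1,4), (1,5), (1,6), (2,3), (3,3)]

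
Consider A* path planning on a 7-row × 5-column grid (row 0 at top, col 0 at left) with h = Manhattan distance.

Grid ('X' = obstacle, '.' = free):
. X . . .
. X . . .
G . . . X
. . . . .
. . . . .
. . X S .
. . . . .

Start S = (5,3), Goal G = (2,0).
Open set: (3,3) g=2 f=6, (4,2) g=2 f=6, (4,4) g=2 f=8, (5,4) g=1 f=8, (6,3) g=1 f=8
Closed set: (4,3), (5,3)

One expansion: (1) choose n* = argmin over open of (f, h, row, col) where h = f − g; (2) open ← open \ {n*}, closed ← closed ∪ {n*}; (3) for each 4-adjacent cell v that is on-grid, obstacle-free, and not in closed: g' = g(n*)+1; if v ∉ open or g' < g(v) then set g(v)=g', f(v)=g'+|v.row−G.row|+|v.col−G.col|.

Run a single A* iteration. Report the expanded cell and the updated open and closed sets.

expanded=(3,3); open=[(2,3) g=3 f=6, (3,2) g=3 f=6, (3,4) g=3 f=8, (4,2) g=2 f=6, (4,4) g=2 f=8, (5,4) g=1 f=8, (6,3) g=1 f=8]; closed=[(3,3), (4,3), (5,3)]

step 1: expand (3,3) (f=6, h=4) → closed; open now [(2,3) g=3 f=6, (3,2) g=3 f=6, (3,4) g=3 f=8, (4,2) g=2 f=6, (4,4) g=2 f=8, (5,4) g=1 f=8, (6,3) g=1 f=8]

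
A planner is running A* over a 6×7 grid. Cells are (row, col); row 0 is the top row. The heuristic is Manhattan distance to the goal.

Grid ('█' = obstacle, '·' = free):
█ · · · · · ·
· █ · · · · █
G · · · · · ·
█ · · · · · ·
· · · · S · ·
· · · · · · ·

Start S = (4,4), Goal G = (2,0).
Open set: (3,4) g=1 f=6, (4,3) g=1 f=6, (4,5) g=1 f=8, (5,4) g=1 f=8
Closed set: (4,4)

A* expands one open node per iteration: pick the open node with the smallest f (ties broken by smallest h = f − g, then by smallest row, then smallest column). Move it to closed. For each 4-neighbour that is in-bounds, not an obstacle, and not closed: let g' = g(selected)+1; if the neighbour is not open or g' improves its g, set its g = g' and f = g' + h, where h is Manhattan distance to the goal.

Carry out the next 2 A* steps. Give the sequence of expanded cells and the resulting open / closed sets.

order=[(3,4) → (2,4)]; open=[(1,4) g=3 f=8, (2,3) g=3 f=6, (2,5) g=3 f=8, (3,3) g=2 f=6, (3,5) g=2 f=8, (4,3) g=1 f=6, (4,5) g=1 f=8, (5,4) g=1 f=8]; closed=[(2,4), (3,4), (4,4)]

step 1: expand (3,4) (f=6, h=5) → closed; open now [(2,4) g=2 f=6, (3,3) g=2 f=6, (3,5) g=2 f=8, (4,3) g=1 f=6, (4,5) g=1 f=8, (5,4) g=1 f=8]
step 2: expand (2,4) (f=6, h=4) → closed; open now [(1,4) g=3 f=8, (2,3) g=3 f=6, (2,5) g=3 f=8, (3,3) g=2 f=6, (3,5) g=2 f=8, (4,3) g=1 f=6, (4,5) g=1 f=8, (5,4) g=1 f=8]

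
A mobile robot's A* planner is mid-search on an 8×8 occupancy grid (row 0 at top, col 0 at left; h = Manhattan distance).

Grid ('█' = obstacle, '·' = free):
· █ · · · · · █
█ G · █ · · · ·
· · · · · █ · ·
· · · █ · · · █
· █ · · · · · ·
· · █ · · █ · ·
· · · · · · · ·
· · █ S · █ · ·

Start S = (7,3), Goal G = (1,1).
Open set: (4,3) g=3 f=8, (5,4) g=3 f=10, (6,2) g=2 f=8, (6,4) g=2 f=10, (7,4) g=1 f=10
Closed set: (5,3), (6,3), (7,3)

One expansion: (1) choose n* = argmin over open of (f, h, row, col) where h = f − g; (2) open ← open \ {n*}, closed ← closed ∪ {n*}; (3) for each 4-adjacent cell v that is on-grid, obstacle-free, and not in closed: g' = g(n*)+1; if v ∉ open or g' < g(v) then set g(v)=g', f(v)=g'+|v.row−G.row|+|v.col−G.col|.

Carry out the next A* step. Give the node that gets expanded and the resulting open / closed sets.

step 1: expand (4,3) (f=8, h=5) → closed; open now [(4,2) g=4 f=8, (4,4) g=4 f=10, (5,4) g=3 f=10, (6,2) g=2 f=8, (6,4) g=2 f=10, (7,4) g=1 f=10]

expanded=(4,3); open=[(4,2) g=4 f=8, (4,4) g=4 f=10, (5,4) g=3 f=10, (6,2) g=2 f=8, (6,4) g=2 f=10, (7,4) g=1 f=10]; closed=[(4,3), (5,3), (6,3), (7,3)]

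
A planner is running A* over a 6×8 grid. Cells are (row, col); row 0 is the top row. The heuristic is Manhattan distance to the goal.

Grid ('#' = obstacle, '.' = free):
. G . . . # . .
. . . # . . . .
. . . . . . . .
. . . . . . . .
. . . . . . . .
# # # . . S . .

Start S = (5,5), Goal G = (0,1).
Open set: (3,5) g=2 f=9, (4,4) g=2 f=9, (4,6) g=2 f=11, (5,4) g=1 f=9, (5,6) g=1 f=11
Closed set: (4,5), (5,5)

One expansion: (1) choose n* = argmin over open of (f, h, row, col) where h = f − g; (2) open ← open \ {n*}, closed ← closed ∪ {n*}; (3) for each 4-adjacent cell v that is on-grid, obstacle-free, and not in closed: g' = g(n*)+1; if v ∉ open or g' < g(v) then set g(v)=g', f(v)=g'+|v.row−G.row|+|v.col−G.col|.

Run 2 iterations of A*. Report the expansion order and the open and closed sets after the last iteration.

order=[(3,5) → (2,5)]; open=[(1,5) g=4 f=9, (2,4) g=4 f=9, (2,6) g=4 f=11, (3,4) g=3 f=9, (3,6) g=3 f=11, (4,4) g=2 f=9, (4,6) g=2 f=11, (5,4) g=1 f=9, (5,6) g=1 f=11]; closed=[(2,5), (3,5), (4,5), (5,5)]

step 1: expand (3,5) (f=9, h=7) → closed; open now [(2,5) g=3 f=9, (3,4) g=3 f=9, (3,6) g=3 f=11, (4,4) g=2 f=9, (4,6) g=2 f=11, (5,4) g=1 f=9, (5,6) g=1 f=11]
step 2: expand (2,5) (f=9, h=6) → closed; open now [(1,5) g=4 f=9, (2,4) g=4 f=9, (2,6) g=4 f=11, (3,4) g=3 f=9, (3,6) g=3 f=11, (4,4) g=2 f=9, (4,6) g=2 f=11, (5,4) g=1 f=9, (5,6) g=1 f=11]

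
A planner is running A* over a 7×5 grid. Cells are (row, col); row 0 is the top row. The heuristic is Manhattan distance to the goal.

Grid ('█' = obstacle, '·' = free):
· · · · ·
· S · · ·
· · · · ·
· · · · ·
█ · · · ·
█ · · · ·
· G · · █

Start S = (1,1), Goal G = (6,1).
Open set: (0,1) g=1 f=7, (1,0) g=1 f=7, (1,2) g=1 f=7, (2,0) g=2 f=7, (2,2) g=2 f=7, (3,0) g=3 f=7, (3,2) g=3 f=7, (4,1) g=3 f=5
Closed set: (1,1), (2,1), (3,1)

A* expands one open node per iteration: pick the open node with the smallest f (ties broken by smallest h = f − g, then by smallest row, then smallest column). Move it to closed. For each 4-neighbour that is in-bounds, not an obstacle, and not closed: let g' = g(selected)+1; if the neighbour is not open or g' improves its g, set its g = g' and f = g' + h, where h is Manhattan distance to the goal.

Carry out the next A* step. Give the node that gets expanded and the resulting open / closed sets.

expanded=(4,1); open=[(0,1) g=1 f=7, (1,0) g=1 f=7, (1,2) g=1 f=7, (2,0) g=2 f=7, (2,2) g=2 f=7, (3,0) g=3 f=7, (3,2) g=3 f=7, (4,2) g=4 f=7, (5,1) g=4 f=5]; closed=[(1,1), (2,1), (3,1), (4,1)]

step 1: expand (4,1) (f=5, h=2) → closed; open now [(0,1) g=1 f=7, (1,0) g=1 f=7, (1,2) g=1 f=7, (2,0) g=2 f=7, (2,2) g=2 f=7, (3,0) g=3 f=7, (3,2) g=3 f=7, (4,2) g=4 f=7, (5,1) g=4 f=5]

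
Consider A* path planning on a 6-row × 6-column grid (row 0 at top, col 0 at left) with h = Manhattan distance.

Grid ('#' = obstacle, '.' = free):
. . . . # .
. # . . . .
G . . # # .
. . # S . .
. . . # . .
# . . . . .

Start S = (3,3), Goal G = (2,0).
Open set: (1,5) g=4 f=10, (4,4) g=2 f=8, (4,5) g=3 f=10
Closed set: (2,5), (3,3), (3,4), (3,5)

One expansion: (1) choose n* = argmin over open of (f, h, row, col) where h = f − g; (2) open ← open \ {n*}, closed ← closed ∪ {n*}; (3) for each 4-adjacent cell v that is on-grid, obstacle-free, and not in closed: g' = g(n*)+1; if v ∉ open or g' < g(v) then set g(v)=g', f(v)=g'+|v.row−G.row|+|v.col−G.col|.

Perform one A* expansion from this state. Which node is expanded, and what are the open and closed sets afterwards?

step 1: expand (4,4) (f=8, h=6) → closed; open now [(1,5) g=4 f=10, (4,5) g=3 f=10, (5,4) g=3 f=10]

expanded=(4,4); open=[(1,5) g=4 f=10, (4,5) g=3 f=10, (5,4) g=3 f=10]; closed=[(2,5), (3,3), (3,4), (3,5), (4,4)]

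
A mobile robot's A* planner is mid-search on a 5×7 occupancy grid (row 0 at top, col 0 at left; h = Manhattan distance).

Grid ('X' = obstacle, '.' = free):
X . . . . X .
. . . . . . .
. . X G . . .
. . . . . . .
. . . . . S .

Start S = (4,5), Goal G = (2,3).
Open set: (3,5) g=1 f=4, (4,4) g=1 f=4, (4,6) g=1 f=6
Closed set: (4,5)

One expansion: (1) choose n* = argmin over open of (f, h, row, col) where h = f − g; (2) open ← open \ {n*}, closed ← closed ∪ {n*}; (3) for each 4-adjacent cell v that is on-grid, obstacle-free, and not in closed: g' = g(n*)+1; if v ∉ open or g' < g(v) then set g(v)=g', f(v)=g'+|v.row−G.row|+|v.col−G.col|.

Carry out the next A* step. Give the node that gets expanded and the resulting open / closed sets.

expanded=(3,5); open=[(2,5) g=2 f=4, (3,4) g=2 f=4, (3,6) g=2 f=6, (4,4) g=1 f=4, (4,6) g=1 f=6]; closed=[(3,5), (4,5)]

step 1: expand (3,5) (f=4, h=3) → closed; open now [(2,5) g=2 f=4, (3,4) g=2 f=4, (3,6) g=2 f=6, (4,4) g=1 f=4, (4,6) g=1 f=6]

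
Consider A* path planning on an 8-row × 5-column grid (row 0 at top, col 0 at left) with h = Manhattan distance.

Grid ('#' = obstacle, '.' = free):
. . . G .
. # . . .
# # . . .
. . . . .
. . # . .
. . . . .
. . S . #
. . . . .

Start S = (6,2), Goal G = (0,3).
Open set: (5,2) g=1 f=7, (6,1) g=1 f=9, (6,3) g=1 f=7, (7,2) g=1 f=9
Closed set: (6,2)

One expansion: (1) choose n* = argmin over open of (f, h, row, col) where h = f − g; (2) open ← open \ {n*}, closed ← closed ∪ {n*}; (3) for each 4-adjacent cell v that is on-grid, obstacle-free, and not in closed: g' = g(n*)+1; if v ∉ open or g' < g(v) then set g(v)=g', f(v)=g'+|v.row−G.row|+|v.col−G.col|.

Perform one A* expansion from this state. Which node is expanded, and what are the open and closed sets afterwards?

step 1: expand (5,2) (f=7, h=6) → closed; open now [(5,1) g=2 f=9, (5,3) g=2 f=7, (6,1) g=1 f=9, (6,3) g=1 f=7, (7,2) g=1 f=9]

expanded=(5,2); open=[(5,1) g=2 f=9, (5,3) g=2 f=7, (6,1) g=1 f=9, (6,3) g=1 f=7, (7,2) g=1 f=9]; closed=[(5,2), (6,2)]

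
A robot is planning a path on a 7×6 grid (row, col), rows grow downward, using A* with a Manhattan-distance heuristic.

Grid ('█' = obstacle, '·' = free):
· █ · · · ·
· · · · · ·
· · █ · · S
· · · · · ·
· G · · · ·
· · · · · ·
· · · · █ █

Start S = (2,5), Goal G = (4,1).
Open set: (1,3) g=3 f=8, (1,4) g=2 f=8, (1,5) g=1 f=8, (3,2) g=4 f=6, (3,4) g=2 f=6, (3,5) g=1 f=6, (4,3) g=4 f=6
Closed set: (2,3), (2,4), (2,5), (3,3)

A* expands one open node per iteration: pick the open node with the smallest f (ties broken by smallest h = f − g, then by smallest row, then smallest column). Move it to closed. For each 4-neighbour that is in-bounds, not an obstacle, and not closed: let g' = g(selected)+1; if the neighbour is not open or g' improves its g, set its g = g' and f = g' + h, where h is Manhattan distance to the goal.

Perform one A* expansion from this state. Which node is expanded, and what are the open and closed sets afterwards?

step 1: expand (3,2) (f=6, h=2) → closed; open now [(1,3) g=3 f=8, (1,4) g=2 f=8, (1,5) g=1 f=8, (3,1) g=5 f=6, (3,4) g=2 f=6, (3,5) g=1 f=6, (4,2) g=5 f=6, (4,3) g=4 f=6]

expanded=(3,2); open=[(1,3) g=3 f=8, (1,4) g=2 f=8, (1,5) g=1 f=8, (3,1) g=5 f=6, (3,4) g=2 f=6, (3,5) g=1 f=6, (4,2) g=5 f=6, (4,3) g=4 f=6]; closed=[(2,3), (2,4), (2,5), (3,2), (3,3)]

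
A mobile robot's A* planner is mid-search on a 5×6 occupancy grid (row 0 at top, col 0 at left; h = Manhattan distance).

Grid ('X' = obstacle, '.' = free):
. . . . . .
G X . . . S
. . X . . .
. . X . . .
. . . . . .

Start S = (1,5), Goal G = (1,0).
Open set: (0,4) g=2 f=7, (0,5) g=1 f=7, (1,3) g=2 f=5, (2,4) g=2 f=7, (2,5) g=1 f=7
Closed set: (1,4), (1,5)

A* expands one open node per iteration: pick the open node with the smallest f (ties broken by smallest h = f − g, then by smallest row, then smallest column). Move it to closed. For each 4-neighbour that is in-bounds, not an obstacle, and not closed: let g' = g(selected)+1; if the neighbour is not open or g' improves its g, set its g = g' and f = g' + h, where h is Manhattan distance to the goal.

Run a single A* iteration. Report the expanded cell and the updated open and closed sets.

step 1: expand (1,3) (f=5, h=3) → closed; open now [(0,3) g=3 f=7, (0,4) g=2 f=7, (0,5) g=1 f=7, (1,2) g=3 f=5, (2,3) g=3 f=7, (2,4) g=2 f=7, (2,5) g=1 f=7]

expanded=(1,3); open=[(0,3) g=3 f=7, (0,4) g=2 f=7, (0,5) g=1 f=7, (1,2) g=3 f=5, (2,3) g=3 f=7, (2,4) g=2 f=7, (2,5) g=1 f=7]; closed=[(1,3), (1,4), (1,5)]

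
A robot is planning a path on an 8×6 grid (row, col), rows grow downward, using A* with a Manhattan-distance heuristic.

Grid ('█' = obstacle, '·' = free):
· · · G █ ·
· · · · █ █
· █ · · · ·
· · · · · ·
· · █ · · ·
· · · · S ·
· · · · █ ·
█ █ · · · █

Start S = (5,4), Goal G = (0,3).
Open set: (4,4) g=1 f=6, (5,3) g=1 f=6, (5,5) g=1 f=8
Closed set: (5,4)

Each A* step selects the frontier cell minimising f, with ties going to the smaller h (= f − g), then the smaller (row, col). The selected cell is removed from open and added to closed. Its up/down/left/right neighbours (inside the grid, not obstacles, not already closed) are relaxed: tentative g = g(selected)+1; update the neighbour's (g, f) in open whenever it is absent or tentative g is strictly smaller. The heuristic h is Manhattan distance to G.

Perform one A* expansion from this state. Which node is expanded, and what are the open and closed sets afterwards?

expanded=(4,4); open=[(3,4) g=2 f=6, (4,3) g=2 f=6, (4,5) g=2 f=8, (5,3) g=1 f=6, (5,5) g=1 f=8]; closed=[(4,4), (5,4)]

step 1: expand (4,4) (f=6, h=5) → closed; open now [(3,4) g=2 f=6, (4,3) g=2 f=6, (4,5) g=2 f=8, (5,3) g=1 f=6, (5,5) g=1 f=8]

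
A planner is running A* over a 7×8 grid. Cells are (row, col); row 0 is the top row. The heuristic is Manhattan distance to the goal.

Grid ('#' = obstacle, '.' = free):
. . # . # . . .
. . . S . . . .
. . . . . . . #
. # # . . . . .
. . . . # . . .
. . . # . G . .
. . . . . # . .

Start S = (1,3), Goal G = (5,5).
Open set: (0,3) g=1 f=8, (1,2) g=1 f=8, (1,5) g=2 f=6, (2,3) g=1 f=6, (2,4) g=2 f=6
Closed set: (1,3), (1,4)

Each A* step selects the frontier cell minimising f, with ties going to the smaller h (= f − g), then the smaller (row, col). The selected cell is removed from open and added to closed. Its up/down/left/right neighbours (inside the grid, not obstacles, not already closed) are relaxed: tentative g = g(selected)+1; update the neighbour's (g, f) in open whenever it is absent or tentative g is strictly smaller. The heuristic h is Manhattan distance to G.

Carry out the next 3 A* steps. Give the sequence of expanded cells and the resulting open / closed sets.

order=[(1,5) → (2,5) → (3,5)]; open=[(0,3) g=1 f=8, (0,5) g=3 f=8, (1,2) g=1 f=8, (1,6) g=3 f=8, (2,3) g=1 f=6, (2,4) g=2 f=6, (2,6) g=4 f=8, (3,4) g=5 f=8, (3,6) g=5 f=8, (4,5) g=5 f=6]; closed=[(1,3), (1,4), (1,5), (2,5), (3,5)]

step 1: expand (1,5) (f=6, h=4) → closed; open now [(0,3) g=1 f=8, (0,5) g=3 f=8, (1,2) g=1 f=8, (1,6) g=3 f=8, (2,3) g=1 f=6, (2,4) g=2 f=6, (2,5) g=3 f=6]
step 2: expand (2,5) (f=6, h=3) → closed; open now [(0,3) g=1 f=8, (0,5) g=3 f=8, (1,2) g=1 f=8, (1,6) g=3 f=8, (2,3) g=1 f=6, (2,4) g=2 f=6, (2,6) g=4 f=8, (3,5) g=4 f=6]
step 3: expand (3,5) (f=6, h=2) → closed; open now [(0,3) g=1 f=8, (0,5) g=3 f=8, (1,2) g=1 f=8, (1,6) g=3 f=8, (2,3) g=1 f=6, (2,4) g=2 f=6, (2,6) g=4 f=8, (3,4) g=5 f=8, (3,6) g=5 f=8, (4,5) g=5 f=6]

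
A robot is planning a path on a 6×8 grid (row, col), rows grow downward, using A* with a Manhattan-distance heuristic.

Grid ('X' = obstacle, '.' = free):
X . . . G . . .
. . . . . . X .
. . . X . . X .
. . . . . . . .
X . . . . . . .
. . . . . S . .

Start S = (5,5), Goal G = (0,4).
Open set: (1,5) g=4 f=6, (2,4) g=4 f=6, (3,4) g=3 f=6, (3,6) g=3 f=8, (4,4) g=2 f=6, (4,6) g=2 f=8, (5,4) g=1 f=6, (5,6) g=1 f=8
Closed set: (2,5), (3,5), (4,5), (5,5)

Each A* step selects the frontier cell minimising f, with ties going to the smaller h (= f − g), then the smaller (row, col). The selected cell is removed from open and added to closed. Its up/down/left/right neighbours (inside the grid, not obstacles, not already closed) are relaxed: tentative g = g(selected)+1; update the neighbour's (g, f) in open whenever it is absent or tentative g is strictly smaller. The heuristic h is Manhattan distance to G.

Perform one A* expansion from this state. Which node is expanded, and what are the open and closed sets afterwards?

step 1: expand (1,5) (f=6, h=2) → closed; open now [(0,5) g=5 f=6, (1,4) g=5 f=6, (2,4) g=4 f=6, (3,4) g=3 f=6, (3,6) g=3 f=8, (4,4) g=2 f=6, (4,6) g=2 f=8, (5,4) g=1 f=6, (5,6) g=1 f=8]

expanded=(1,5); open=[(0,5) g=5 f=6, (1,4) g=5 f=6, (2,4) g=4 f=6, (3,4) g=3 f=6, (3,6) g=3 f=8, (4,4) g=2 f=6, (4,6) g=2 f=8, (5,4) g=1 f=6, (5,6) g=1 f=8]; closed=[(1,5), (2,5), (3,5), (4,5), (5,5)]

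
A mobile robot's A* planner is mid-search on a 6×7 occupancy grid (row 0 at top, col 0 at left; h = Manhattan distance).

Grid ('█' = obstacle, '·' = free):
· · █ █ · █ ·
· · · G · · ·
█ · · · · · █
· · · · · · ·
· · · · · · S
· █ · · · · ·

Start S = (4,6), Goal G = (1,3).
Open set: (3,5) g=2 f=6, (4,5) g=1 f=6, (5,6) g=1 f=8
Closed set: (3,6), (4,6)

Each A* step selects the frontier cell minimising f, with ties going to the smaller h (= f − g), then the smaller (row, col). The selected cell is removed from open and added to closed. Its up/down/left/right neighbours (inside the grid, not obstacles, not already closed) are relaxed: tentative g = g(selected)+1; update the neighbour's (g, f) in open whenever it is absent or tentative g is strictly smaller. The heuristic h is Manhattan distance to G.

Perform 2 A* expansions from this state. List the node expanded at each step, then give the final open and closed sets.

order=[(3,5) → (2,5)]; open=[(1,5) g=4 f=6, (2,4) g=4 f=6, (3,4) g=3 f=6, (4,5) g=1 f=6, (5,6) g=1 f=8]; closed=[(2,5), (3,5), (3,6), (4,6)]

step 1: expand (3,5) (f=6, h=4) → closed; open now [(2,5) g=3 f=6, (3,4) g=3 f=6, (4,5) g=1 f=6, (5,6) g=1 f=8]
step 2: expand (2,5) (f=6, h=3) → closed; open now [(1,5) g=4 f=6, (2,4) g=4 f=6, (3,4) g=3 f=6, (4,5) g=1 f=6, (5,6) g=1 f=8]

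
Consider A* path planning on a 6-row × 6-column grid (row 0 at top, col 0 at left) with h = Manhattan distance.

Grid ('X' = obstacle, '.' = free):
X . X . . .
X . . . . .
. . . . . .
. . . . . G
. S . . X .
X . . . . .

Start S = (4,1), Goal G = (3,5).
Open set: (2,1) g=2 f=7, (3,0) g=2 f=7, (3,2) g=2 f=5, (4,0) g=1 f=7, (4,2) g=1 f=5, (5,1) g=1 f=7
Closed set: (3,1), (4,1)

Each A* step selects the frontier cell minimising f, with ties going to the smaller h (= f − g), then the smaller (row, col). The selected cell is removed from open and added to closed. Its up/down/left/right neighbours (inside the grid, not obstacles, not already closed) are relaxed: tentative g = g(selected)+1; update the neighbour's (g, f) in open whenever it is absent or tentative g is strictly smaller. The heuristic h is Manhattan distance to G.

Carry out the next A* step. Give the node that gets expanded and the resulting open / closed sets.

expanded=(3,2); open=[(2,1) g=2 f=7, (2,2) g=3 f=7, (3,0) g=2 f=7, (3,3) g=3 f=5, (4,0) g=1 f=7, (4,2) g=1 f=5, (5,1) g=1 f=7]; closed=[(3,1), (3,2), (4,1)]

step 1: expand (3,2) (f=5, h=3) → closed; open now [(2,1) g=2 f=7, (2,2) g=3 f=7, (3,0) g=2 f=7, (3,3) g=3 f=5, (4,0) g=1 f=7, (4,2) g=1 f=5, (5,1) g=1 f=7]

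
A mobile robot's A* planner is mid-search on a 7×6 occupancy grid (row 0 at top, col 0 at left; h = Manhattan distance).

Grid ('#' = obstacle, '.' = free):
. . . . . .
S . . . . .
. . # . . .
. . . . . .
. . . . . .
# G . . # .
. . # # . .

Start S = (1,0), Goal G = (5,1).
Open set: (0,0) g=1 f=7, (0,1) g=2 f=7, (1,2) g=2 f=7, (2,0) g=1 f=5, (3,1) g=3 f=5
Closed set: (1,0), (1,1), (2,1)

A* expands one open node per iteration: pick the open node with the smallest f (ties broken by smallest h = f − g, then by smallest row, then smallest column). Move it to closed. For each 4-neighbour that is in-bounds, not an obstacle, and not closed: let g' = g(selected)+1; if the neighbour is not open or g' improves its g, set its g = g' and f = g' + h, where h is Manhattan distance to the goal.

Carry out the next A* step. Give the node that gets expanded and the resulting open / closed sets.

expanded=(3,1); open=[(0,0) g=1 f=7, (0,1) g=2 f=7, (1,2) g=2 f=7, (2,0) g=1 f=5, (3,0) g=4 f=7, (3,2) g=4 f=7, (4,1) g=4 f=5]; closed=[(1,0), (1,1), (2,1), (3,1)]

step 1: expand (3,1) (f=5, h=2) → closed; open now [(0,0) g=1 f=7, (0,1) g=2 f=7, (1,2) g=2 f=7, (2,0) g=1 f=5, (3,0) g=4 f=7, (3,2) g=4 f=7, (4,1) g=4 f=5]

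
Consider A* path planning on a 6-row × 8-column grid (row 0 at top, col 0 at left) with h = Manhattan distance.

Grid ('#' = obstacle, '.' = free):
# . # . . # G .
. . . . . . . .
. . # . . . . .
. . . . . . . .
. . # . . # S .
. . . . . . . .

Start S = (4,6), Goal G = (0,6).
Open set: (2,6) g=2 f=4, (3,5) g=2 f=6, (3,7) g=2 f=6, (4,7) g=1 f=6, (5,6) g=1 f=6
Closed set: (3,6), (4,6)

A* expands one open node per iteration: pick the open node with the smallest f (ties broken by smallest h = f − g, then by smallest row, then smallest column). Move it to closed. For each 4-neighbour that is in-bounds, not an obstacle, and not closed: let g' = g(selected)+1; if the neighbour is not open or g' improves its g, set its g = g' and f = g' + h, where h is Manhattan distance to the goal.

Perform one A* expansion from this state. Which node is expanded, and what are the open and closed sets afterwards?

step 1: expand (2,6) (f=4, h=2) → closed; open now [(1,6) g=3 f=4, (2,5) g=3 f=6, (2,7) g=3 f=6, (3,5) g=2 f=6, (3,7) g=2 f=6, (4,7) g=1 f=6, (5,6) g=1 f=6]

expanded=(2,6); open=[(1,6) g=3 f=4, (2,5) g=3 f=6, (2,7) g=3 f=6, (3,5) g=2 f=6, (3,7) g=2 f=6, (4,7) g=1 f=6, (5,6) g=1 f=6]; closed=[(2,6), (3,6), (4,6)]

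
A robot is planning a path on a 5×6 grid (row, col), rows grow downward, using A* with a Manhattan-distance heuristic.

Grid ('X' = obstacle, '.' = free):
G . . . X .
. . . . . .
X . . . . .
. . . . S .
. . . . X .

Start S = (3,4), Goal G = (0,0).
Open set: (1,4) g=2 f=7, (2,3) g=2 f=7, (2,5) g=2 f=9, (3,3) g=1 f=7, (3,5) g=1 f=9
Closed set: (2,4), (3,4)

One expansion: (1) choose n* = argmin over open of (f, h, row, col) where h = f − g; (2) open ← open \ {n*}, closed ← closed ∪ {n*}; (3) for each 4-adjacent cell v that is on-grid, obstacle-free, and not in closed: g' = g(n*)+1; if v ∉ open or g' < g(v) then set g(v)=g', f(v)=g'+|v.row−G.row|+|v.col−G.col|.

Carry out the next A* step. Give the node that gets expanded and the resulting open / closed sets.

step 1: expand (1,4) (f=7, h=5) → closed; open now [(1,3) g=3 f=7, (1,5) g=3 f=9, (2,3) g=2 f=7, (2,5) g=2 f=9, (3,3) g=1 f=7, (3,5) g=1 f=9]

expanded=(1,4); open=[(1,3) g=3 f=7, (1,5) g=3 f=9, (2,3) g=2 f=7, (2,5) g=2 f=9, (3,3) g=1 f=7, (3,5) g=1 f=9]; closed=[(1,4), (2,4), (3,4)]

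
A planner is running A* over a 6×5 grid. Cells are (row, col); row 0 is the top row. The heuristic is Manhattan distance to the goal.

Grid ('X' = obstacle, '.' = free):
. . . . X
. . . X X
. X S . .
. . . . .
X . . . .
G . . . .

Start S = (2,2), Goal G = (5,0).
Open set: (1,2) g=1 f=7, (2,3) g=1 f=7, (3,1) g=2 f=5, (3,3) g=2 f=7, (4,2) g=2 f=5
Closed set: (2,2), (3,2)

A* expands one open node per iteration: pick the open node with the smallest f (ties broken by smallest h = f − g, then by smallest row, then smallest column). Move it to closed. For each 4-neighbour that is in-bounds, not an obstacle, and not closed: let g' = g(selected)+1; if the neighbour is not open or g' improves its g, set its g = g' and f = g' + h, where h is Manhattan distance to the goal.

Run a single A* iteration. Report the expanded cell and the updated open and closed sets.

step 1: expand (3,1) (f=5, h=3) → closed; open now [(1,2) g=1 f=7, (2,3) g=1 f=7, (3,0) g=3 f=5, (3,3) g=2 f=7, (4,1) g=3 f=5, (4,2) g=2 f=5]

expanded=(3,1); open=[(1,2) g=1 f=7, (2,3) g=1 f=7, (3,0) g=3 f=5, (3,3) g=2 f=7, (4,1) g=3 f=5, (4,2) g=2 f=5]; closed=[(2,2), (3,1), (3,2)]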